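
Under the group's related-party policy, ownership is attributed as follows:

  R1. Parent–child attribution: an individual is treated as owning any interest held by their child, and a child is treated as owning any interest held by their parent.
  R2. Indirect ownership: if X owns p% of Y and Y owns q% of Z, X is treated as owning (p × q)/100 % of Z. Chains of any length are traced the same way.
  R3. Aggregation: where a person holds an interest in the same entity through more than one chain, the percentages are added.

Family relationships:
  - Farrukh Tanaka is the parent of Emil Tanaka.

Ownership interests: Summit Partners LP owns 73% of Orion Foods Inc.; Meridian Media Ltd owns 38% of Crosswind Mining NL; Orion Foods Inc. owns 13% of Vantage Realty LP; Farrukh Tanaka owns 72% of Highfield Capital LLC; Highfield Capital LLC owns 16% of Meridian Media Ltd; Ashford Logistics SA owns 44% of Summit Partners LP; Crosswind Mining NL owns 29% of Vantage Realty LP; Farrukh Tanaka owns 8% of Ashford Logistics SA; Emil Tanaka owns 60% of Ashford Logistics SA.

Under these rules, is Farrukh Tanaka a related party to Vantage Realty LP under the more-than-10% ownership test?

No

By parent–child attribution (R1), Farrukh Tanaka is treated as also owning Emil Tanaka's interest in Ashford Logistics SA, giving 8% + 60% = 68%.
Chain via Highfield Capital LLC → Meridian Media Ltd → Crosswind Mining NL (R2): 72% × 16% × 38% × 29% = 1.269504% of Vantage Realty LP.
Chain via Ashford Logistics SA → Summit Partners LP → Orion Foods Inc. (R2): 68% × 44% × 73% × 13% = 2.839408% of Vantage Realty LP.
Aggregating (R3): 1.269504% + 2.839408% = 4.108912%.
4.108912% does not exceed the 10% threshold, so Farrukh is not a related party to Vantage Realty LP.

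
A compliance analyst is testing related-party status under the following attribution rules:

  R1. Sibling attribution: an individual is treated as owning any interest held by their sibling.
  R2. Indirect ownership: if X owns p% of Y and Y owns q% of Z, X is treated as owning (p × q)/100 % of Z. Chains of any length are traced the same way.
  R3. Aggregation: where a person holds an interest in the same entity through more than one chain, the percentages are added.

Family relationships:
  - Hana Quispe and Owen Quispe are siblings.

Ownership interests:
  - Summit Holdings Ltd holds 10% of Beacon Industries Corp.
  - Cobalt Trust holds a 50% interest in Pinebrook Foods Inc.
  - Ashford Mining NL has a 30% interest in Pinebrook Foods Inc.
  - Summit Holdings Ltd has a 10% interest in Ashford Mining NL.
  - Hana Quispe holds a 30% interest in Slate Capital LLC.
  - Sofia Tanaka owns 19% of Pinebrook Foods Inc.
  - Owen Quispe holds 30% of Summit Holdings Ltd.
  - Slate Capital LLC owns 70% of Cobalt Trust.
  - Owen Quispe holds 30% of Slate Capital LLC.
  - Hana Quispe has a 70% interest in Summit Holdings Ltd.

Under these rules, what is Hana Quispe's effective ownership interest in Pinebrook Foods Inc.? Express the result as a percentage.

By sibling attribution (R1), Hana Quispe is treated as also owning Owen Quispe's interest in Slate Capital LLC, giving 30% + 30% = 60%.
By sibling attribution (R1), Hana Quispe is treated as also owning Owen Quispe's interest in Summit Holdings Ltd, giving 70% + 30% = 100%.
Chain via Slate Capital LLC → Cobalt Trust (R2): 60% × 70% × 50% = 21% of Pinebrook Foods Inc.
Chain via Summit Holdings Ltd → Ashford Mining NL (R2): 100% × 10% × 30% = 3% of Pinebrook Foods Inc.
Aggregating (R3): 21% + 3% = 24%.

24%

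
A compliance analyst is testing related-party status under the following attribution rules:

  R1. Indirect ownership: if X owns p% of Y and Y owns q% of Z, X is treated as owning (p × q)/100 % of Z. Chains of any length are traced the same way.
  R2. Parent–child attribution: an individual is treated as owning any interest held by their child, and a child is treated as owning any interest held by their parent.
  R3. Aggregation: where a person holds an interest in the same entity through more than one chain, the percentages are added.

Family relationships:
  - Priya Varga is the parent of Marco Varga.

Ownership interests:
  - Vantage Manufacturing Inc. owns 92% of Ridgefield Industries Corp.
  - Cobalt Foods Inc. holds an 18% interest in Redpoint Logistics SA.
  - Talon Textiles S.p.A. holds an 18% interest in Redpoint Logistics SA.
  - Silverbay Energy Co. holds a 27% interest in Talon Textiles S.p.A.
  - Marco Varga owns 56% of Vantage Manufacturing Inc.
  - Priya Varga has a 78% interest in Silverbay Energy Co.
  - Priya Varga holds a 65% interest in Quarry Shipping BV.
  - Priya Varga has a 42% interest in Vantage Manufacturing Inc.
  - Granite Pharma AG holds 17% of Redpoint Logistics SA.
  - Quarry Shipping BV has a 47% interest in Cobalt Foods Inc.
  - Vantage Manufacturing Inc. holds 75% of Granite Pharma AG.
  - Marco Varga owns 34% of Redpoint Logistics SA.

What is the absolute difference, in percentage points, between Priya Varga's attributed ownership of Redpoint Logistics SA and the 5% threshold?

By parent–child attribution (R2), Priya Varga is treated as also owning Marco Varga's interest in Vantage Manufacturing Inc, giving 42% + 56% = 98%.
By parent–child attribution (R2), Priya Varga is treated as owning Marco Varga's 34% interest in Redpoint Logistics SA.
Chain via Vantage Manufacturing Inc. → Granite Pharma AG (R1): 98% × 75% × 17% = 12.495% of Redpoint Logistics SA.
Chain via Silverbay Energy Co. → Talon Textiles S.p.A. (R1): 78% × 27% × 18% = 3.7908% of Redpoint Logistics SA.
Chain via Quarry Shipping BV → Cobalt Foods Inc. (R1): 65% × 47% × 18% = 5.499% of Redpoint Logistics SA.
Direct interest in Redpoint Logistics SA: 34%.
Aggregating (R3): 12.495% + 3.7908% + 5.499% + 34% = 55.7848%.
55.7848% exceeds the 5% threshold by 50.7848 percentage points.

50.7848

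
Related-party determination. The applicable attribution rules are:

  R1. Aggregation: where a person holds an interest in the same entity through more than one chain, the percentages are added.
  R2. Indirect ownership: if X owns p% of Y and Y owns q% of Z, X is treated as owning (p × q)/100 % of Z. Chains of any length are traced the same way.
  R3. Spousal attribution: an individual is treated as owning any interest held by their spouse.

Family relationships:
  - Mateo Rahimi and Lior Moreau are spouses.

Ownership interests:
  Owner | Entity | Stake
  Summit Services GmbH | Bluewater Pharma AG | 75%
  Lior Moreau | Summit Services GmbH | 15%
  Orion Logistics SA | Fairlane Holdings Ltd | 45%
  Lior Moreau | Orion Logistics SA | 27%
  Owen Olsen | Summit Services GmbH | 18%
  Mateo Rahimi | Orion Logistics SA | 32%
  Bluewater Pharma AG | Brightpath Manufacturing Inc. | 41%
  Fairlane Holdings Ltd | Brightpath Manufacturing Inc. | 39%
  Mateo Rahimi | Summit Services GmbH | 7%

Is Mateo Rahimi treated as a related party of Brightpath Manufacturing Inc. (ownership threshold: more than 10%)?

By spousal attribution (R3), Mateo Rahimi is treated as also owning Lior Moreau's interest in Summit Services GmbH, giving 7% + 15% = 22%.
By spousal attribution (R3), Mateo Rahimi is treated as also owning Lior Moreau's interest in Orion Logistics SA, giving 32% + 27% = 59%.
Chain via Summit Services GmbH → Bluewater Pharma AG (R2): 22% × 75% × 41% = 6.765% of Brightpath Manufacturing Inc.
Chain via Orion Logistics SA → Fairlane Holdings Ltd (R2): 59% × 45% × 39% = 10.3545% of Brightpath Manufacturing Inc.
Aggregating (R1): 6.765% + 10.3545% = 17.1195%.
17.1195% exceeds the 10% threshold, so Mateo is a related party to Brightpath Manufacturing Inc.

Yes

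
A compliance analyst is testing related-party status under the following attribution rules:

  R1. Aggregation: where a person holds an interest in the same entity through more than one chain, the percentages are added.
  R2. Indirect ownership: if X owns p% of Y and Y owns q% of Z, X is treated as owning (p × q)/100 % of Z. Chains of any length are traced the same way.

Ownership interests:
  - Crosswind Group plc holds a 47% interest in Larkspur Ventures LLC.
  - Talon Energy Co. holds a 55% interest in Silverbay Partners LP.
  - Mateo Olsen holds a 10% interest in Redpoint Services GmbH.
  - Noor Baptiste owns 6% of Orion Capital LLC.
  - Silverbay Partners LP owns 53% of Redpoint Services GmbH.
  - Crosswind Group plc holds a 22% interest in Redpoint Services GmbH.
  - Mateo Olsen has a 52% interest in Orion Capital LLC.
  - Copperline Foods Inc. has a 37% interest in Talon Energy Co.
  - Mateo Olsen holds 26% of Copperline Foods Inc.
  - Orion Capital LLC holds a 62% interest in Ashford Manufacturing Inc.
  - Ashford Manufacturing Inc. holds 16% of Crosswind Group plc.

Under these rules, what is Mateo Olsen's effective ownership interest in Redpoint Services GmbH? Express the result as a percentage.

13.939078%

Chain via Copperline Foods Inc. → Talon Energy Co. → Silverbay Partners LP (R2): 26% × 37% × 55% × 53% = 2.80423% of Redpoint Services GmbH.
Chain via Orion Capital LLC → Ashford Manufacturing Inc. → Crosswind Group plc (R2): 52% × 62% × 16% × 22% = 1.134848% of Redpoint Services GmbH.
Direct interest in Redpoint Services GmbH: 10%.
Aggregating (R1): 2.80423% + 1.134848% + 10% = 13.939078%.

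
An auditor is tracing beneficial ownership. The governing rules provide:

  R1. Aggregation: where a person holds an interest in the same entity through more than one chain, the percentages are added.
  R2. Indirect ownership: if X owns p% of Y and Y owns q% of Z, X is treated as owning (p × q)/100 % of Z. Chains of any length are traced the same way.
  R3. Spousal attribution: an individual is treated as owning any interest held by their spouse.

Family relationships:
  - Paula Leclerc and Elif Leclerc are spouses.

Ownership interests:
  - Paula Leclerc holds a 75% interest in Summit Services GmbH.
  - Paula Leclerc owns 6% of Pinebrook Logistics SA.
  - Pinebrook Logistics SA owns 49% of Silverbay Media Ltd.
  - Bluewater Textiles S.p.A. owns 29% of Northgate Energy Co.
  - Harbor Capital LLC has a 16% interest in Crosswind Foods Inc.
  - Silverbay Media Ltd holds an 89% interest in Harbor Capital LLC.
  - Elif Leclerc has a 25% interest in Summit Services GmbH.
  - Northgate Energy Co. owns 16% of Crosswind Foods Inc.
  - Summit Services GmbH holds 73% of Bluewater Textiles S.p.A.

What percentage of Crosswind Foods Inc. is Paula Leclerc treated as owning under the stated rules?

By spousal attribution (R3), Paula Leclerc is treated as also owning Elif Leclerc's interest in Summit Services GmbH, giving 75% + 25% = 100%.
Chain via Pinebrook Logistics SA → Silverbay Media Ltd → Harbor Capital LLC (R2): 6% × 49% × 89% × 16% = 0.418656% of Crosswind Foods Inc.
Chain via Summit Services GmbH → Bluewater Textiles S.p.A. → Northgate Energy Co. (R2): 100% × 73% × 29% × 16% = 3.3872% of Crosswind Foods Inc.
Aggregating (R1): 0.418656% + 3.3872% = 3.805856%.

3.805856%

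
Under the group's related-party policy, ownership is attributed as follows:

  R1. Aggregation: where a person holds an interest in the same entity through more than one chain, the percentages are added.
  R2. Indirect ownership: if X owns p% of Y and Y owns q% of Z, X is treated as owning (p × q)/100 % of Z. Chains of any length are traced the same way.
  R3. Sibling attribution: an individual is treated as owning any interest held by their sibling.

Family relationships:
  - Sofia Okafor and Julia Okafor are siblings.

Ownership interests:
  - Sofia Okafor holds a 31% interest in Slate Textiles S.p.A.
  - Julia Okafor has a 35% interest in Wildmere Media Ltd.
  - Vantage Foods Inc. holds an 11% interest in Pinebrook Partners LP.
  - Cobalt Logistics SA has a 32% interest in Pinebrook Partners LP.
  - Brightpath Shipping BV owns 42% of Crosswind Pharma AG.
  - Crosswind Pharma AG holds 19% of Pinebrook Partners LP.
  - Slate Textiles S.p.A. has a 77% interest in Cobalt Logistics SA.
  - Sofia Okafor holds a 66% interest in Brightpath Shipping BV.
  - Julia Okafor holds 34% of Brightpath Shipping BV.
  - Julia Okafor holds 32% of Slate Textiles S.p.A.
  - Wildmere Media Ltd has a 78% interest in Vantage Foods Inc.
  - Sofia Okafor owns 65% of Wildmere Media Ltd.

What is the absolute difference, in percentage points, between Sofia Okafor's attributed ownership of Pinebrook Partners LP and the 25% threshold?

By sibling attribution (R3), Sofia Okafor is treated as also owning Julia Okafor's interest in Brightpath Shipping BV, giving 66% + 34% = 100%.
By sibling attribution (R3), Sofia Okafor is treated as also owning Julia Okafor's interest in Slate Textiles S.p.A, giving 31% + 32% = 63%.
By sibling attribution (R3), Sofia Okafor is treated as also owning Julia Okafor's interest in Wildmere Media Ltd, giving 65% + 35% = 100%.
Chain via Brightpath Shipping BV → Crosswind Pharma AG (R2): 100% × 42% × 19% = 7.98% of Pinebrook Partners LP.
Chain via Slate Textiles S.p.A. → Cobalt Logistics SA (R2): 63% × 77% × 32% = 15.5232% of Pinebrook Partners LP.
Chain via Wildmere Media Ltd → Vantage Foods Inc. (R2): 100% × 78% × 11% = 8.58% of Pinebrook Partners LP.
Aggregating (R1): 7.98% + 15.5232% + 8.58% = 32.0832%.
32.0832% exceeds the 25% threshold by 7.0832 percentage points.

7.0832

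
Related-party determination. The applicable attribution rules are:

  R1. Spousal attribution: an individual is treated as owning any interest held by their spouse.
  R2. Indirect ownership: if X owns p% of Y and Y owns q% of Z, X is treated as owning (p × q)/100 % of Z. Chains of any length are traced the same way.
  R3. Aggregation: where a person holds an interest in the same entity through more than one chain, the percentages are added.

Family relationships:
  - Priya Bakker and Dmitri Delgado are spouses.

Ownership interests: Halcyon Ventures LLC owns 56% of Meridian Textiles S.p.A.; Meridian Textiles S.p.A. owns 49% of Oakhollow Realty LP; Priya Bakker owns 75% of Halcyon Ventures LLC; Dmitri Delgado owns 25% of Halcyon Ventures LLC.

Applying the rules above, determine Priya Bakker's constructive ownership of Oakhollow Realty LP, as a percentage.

27.44%

By spousal attribution (R1), Priya Bakker is treated as also owning Dmitri Delgado's interest in Halcyon Ventures LLC, giving 75% + 25% = 100%.
Chain via Halcyon Ventures LLC → Meridian Textiles S.p.A. (R2): 100% × 56% × 49% = 27.44% of Oakhollow Realty LP.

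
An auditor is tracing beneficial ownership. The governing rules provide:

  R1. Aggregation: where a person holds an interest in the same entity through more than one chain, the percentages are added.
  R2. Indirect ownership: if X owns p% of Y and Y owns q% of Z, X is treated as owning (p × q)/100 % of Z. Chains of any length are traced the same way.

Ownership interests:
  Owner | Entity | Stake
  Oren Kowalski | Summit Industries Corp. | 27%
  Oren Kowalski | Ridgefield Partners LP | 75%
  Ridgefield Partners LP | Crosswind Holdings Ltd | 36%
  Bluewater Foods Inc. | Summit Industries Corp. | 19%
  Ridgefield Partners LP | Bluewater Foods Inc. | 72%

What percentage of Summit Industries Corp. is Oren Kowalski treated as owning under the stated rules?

37.26%

Chain via Ridgefield Partners LP → Bluewater Foods Inc. (R2): 75% × 72% × 19% = 10.26% of Summit Industries Corp.
Direct interest in Summit Industries Corp: 27%.
Aggregating (R1): 10.26% + 27% = 37.26%.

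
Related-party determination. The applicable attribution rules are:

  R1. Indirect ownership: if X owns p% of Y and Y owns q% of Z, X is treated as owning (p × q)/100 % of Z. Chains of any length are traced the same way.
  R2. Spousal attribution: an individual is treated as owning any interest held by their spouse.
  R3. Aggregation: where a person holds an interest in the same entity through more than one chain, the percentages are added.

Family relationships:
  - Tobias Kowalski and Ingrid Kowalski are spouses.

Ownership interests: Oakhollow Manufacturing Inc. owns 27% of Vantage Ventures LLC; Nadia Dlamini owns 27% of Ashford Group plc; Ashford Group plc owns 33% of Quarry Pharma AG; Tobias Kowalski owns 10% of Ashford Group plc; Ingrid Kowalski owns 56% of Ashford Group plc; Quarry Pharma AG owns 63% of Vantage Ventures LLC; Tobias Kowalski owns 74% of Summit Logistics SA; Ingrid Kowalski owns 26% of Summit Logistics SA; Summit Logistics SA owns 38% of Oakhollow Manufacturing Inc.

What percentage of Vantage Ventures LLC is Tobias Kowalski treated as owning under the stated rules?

By spousal attribution (R2), Tobias Kowalski is treated as also owning Ingrid Kowalski's interest in Ashford Group plc, giving 10% + 56% = 66%.
By spousal attribution (R2), Tobias Kowalski is treated as also owning Ingrid Kowalski's interest in Summit Logistics SA, giving 74% + 26% = 100%.
Chain via Ashford Group plc → Quarry Pharma AG (R1): 66% × 33% × 63% = 13.7214% of Vantage Ventures LLC.
Chain via Summit Logistics SA → Oakhollow Manufacturing Inc. (R1): 100% × 38% × 27% = 10.26% of Vantage Ventures LLC.
Aggregating (R3): 13.7214% + 10.26% = 23.9814%.

23.9814%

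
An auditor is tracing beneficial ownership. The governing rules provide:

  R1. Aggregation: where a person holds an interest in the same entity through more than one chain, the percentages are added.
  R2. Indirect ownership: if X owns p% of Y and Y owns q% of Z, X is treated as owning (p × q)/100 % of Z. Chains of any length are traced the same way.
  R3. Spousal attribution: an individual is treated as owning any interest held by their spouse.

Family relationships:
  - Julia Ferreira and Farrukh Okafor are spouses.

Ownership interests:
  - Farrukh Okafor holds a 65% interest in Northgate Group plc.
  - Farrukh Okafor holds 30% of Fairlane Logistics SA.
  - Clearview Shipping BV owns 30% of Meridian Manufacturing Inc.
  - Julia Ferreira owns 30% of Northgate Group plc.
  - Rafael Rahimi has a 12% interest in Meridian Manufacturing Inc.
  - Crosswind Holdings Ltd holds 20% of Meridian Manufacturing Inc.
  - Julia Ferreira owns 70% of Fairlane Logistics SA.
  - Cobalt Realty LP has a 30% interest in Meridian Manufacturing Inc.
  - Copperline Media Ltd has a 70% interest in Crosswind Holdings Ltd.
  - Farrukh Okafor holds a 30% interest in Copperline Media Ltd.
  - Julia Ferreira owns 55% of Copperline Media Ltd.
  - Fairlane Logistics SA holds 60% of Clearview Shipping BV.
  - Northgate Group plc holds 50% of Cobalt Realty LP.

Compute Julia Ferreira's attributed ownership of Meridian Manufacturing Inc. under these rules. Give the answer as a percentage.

By spousal attribution (R3), Julia Ferreira is treated as also owning Farrukh Okafor's interest in Copperline Media Ltd, giving 55% + 30% = 85%.
By spousal attribution (R3), Julia Ferreira is treated as also owning Farrukh Okafor's interest in Northgate Group plc, giving 30% + 65% = 95%.
By spousal attribution (R3), Julia Ferreira is treated as also owning Farrukh Okafor's interest in Fairlane Logistics SA, giving 70% + 30% = 100%.
Chain via Copperline Media Ltd → Crosswind Holdings Ltd (R2): 85% × 70% × 20% = 11.9% of Meridian Manufacturing Inc.
Chain via Northgate Group plc → Cobalt Realty LP (R2): 95% × 50% × 30% = 14.25% of Meridian Manufacturing Inc.
Chain via Fairlane Logistics SA → Clearview Shipping BV (R2): 100% × 60% × 30% = 18% of Meridian Manufacturing Inc.
Aggregating (R1): 11.9% + 14.25% + 18% = 44.15%.

44.15%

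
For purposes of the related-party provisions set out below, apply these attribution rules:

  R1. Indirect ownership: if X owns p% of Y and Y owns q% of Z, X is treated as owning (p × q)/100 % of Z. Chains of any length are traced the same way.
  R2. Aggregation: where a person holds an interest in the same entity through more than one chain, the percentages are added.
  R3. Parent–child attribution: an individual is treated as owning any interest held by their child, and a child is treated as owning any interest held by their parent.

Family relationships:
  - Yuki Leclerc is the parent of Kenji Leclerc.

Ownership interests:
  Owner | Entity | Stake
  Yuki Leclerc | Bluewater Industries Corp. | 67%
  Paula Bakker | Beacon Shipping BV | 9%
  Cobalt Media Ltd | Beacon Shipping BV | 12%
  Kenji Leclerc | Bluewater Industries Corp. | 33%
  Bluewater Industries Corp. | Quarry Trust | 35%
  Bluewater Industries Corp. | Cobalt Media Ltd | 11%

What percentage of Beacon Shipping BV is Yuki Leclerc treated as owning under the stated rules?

By parent–child attribution (R3), Yuki Leclerc is treated as also owning Kenji Leclerc's interest in Bluewater Industries Corp, giving 67% + 33% = 100%.
Chain via Bluewater Industries Corp. → Cobalt Media Ltd (R1): 100% × 11% × 12% = 1.32% of Beacon Shipping BV.

1.32%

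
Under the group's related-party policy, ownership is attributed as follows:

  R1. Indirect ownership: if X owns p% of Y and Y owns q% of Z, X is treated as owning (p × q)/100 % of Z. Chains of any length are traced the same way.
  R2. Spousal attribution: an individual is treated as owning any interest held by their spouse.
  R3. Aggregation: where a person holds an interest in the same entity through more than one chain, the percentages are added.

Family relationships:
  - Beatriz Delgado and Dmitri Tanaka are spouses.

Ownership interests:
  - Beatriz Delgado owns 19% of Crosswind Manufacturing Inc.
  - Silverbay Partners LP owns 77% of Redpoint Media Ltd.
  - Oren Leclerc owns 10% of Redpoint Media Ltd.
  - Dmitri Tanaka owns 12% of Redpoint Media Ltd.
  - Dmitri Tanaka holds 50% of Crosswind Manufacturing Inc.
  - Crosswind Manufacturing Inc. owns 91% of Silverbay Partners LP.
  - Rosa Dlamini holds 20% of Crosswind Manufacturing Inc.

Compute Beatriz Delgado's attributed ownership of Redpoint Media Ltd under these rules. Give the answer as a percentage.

60.3483%

By spousal attribution (R2), Beatriz Delgado is treated as also owning Dmitri Tanaka's interest in Crosswind Manufacturing Inc, giving 19% + 50% = 69%.
By spousal attribution (R2), Beatriz Delgado is treated as owning Dmitri Tanaka's 12% interest in Redpoint Media Ltd.
Chain via Crosswind Manufacturing Inc. → Silverbay Partners LP (R1): 69% × 91% × 77% = 48.3483% of Redpoint Media Ltd.
Direct interest in Redpoint Media Ltd: 12%.
Aggregating (R3): 48.3483% + 12% = 60.3483%.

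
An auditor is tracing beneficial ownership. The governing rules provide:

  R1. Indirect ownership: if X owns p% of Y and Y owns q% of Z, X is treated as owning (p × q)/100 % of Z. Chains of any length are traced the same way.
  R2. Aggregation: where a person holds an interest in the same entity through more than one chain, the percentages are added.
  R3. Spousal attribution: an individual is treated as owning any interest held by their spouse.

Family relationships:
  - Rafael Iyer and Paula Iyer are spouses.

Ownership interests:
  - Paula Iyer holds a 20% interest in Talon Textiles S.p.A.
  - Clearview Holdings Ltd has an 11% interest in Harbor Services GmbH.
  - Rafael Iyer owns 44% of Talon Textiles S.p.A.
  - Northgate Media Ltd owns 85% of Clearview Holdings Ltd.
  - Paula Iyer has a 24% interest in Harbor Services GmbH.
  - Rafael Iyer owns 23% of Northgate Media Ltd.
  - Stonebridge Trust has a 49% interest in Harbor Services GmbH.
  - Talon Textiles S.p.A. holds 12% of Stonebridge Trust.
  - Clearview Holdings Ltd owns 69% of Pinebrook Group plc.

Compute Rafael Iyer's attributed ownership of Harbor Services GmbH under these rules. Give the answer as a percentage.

By spousal attribution (R3), Rafael Iyer is treated as also owning Paula Iyer's interest in Talon Textiles S.p.A, giving 44% + 20% = 64%.
By spousal attribution (R3), Rafael Iyer is treated as owning Paula Iyer's 24% interest in Harbor Services GmbH.
Chain via Talon Textiles S.p.A. → Stonebridge Trust (R1): 64% × 12% × 49% = 3.7632% of Harbor Services GmbH.
Chain via Northgate Media Ltd → Clearview Holdings Ltd (R1): 23% × 85% × 11% = 2.1505% of Harbor Services GmbH.
Direct interest in Harbor Services GmbH: 24%.
Aggregating (R2): 3.7632% + 2.1505% + 24% = 29.9137%.

29.9137%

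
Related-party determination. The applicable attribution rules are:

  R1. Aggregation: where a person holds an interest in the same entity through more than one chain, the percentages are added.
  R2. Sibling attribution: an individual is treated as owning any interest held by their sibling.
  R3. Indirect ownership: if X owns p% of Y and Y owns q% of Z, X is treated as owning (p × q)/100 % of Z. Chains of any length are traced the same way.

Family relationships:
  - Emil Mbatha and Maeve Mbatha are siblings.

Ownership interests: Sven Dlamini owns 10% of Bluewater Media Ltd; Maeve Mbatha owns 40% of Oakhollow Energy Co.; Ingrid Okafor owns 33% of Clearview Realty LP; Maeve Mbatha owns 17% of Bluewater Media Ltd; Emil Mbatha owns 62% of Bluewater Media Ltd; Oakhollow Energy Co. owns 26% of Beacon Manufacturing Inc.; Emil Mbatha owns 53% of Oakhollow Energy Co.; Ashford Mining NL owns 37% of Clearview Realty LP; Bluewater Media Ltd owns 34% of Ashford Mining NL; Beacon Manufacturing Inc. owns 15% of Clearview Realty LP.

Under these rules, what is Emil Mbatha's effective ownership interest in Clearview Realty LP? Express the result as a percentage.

13.5652%

By sibling attribution (R2), Emil Mbatha is treated as also owning Maeve Mbatha's interest in Oakhollow Energy Co, giving 53% + 40% = 93%.
By sibling attribution (R2), Emil Mbatha is treated as also owning Maeve Mbatha's interest in Bluewater Media Ltd, giving 62% + 17% = 79%.
Chain via Oakhollow Energy Co. → Beacon Manufacturing Inc. (R3): 93% × 26% × 15% = 3.627% of Clearview Realty LP.
Chain via Bluewater Media Ltd → Ashford Mining NL (R3): 79% × 34% × 37% = 9.9382% of Clearview Realty LP.
Aggregating (R1): 3.627% + 9.9382% = 13.5652%.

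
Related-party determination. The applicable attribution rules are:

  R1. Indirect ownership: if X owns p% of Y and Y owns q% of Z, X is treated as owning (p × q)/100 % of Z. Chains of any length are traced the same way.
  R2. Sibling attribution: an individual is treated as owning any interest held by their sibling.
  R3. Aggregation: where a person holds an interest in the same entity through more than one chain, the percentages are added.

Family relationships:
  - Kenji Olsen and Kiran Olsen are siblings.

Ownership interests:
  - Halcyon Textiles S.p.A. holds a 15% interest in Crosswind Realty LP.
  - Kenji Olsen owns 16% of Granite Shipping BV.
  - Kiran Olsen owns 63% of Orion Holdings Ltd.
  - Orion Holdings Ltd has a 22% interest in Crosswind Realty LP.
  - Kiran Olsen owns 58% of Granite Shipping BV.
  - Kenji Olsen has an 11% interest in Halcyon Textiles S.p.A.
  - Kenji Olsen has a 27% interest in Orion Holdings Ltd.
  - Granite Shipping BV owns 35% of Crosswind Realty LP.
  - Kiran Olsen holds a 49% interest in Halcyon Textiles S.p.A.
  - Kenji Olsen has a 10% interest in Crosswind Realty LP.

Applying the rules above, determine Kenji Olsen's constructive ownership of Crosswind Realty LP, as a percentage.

64.7%

By sibling attribution (R2), Kenji Olsen is treated as also owning Kiran Olsen's interest in Orion Holdings Ltd, giving 27% + 63% = 90%.
By sibling attribution (R2), Kenji Olsen is treated as also owning Kiran Olsen's interest in Halcyon Textiles S.p.A, giving 11% + 49% = 60%.
By sibling attribution (R2), Kenji Olsen is treated as also owning Kiran Olsen's interest in Granite Shipping BV, giving 16% + 58% = 74%.
Chain via Orion Holdings Ltd (R1): 90% × 22% = 19.8% of Crosswind Realty LP.
Chain via Halcyon Textiles S.p.A. (R1): 60% × 15% = 9% of Crosswind Realty LP.
Chain via Granite Shipping BV (R1): 74% × 35% = 25.9% of Crosswind Realty LP.
Direct interest in Crosswind Realty LP: 10%.
Aggregating (R3): 19.8% + 9% + 25.9% + 10% = 64.7%.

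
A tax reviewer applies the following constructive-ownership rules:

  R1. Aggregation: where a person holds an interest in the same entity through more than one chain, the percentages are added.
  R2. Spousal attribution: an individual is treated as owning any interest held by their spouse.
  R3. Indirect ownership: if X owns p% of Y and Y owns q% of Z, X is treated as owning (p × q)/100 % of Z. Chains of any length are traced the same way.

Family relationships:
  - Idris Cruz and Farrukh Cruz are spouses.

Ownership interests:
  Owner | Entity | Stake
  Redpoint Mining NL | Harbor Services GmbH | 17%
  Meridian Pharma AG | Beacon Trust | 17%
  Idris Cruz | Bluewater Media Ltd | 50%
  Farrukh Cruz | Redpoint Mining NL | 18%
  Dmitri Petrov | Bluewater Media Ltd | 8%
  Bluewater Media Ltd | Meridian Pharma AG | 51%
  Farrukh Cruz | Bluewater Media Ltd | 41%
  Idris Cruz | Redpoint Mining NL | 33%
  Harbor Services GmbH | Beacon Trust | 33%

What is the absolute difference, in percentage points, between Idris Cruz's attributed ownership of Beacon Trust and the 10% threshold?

0.7508

By spousal attribution (R2), Idris Cruz is treated as also owning Farrukh Cruz's interest in Redpoint Mining NL, giving 33% + 18% = 51%.
By spousal attribution (R2), Idris Cruz is treated as also owning Farrukh Cruz's interest in Bluewater Media Ltd, giving 50% + 41% = 91%.
Chain via Redpoint Mining NL → Harbor Services GmbH (R3): 51% × 17% × 33% = 2.8611% of Beacon Trust.
Chain via Bluewater Media Ltd → Meridian Pharma AG (R3): 91% × 51% × 17% = 7.8897% of Beacon Trust.
Aggregating (R1): 2.8611% + 7.8897% = 10.7508%.
10.7508% exceeds the 10% threshold by 0.7508 percentage points.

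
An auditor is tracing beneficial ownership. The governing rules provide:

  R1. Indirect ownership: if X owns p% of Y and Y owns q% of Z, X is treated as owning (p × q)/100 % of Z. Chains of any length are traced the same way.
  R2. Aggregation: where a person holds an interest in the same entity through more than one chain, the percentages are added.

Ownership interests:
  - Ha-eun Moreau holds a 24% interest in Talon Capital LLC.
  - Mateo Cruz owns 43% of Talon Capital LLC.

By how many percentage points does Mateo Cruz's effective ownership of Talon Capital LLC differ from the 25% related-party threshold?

18

Direct interest in Talon Capital LLC: 43%.
43% exceeds the 25% threshold by 18 percentage points.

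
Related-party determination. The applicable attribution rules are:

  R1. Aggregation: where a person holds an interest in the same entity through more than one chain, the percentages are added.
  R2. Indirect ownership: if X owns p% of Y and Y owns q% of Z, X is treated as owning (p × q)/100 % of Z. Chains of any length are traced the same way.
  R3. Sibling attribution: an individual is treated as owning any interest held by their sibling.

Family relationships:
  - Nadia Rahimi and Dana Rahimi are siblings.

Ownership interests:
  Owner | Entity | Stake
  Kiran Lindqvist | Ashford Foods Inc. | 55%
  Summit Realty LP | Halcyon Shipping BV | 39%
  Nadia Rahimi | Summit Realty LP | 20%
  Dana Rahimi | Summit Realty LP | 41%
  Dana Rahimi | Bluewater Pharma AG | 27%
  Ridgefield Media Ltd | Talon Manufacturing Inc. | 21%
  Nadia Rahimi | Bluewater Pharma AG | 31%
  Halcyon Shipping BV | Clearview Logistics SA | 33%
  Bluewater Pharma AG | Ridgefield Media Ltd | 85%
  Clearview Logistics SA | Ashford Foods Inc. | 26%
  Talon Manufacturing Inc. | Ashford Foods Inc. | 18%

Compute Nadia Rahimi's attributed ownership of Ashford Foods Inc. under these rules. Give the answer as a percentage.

3.904722%

By sibling attribution (R3), Nadia Rahimi is treated as also owning Dana Rahimi's interest in Bluewater Pharma AG, giving 31% + 27% = 58%.
By sibling attribution (R3), Nadia Rahimi is treated as also owning Dana Rahimi's interest in Summit Realty LP, giving 20% + 41% = 61%.
Chain via Bluewater Pharma AG → Ridgefield Media Ltd → Talon Manufacturing Inc. (R2): 58% × 85% × 21% × 18% = 1.86354% of Ashford Foods Inc.
Chain via Summit Realty LP → Halcyon Shipping BV → Clearview Logistics SA (R2): 61% × 39% × 33% × 26% = 2.041182% of Ashford Foods Inc.
Aggregating (R1): 1.86354% + 2.041182% = 3.904722%.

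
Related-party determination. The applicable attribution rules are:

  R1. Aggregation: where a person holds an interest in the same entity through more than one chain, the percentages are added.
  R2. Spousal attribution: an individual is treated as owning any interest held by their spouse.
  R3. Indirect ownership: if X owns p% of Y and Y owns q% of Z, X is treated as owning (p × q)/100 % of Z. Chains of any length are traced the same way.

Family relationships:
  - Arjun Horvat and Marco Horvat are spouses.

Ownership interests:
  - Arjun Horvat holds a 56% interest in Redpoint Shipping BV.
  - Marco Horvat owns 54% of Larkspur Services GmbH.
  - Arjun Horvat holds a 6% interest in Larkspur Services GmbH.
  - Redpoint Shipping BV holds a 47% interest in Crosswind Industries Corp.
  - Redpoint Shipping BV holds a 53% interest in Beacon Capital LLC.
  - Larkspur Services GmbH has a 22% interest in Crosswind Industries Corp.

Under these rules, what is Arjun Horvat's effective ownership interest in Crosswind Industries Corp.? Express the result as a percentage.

39.52%

By spousal attribution (R2), Arjun Horvat is treated as also owning Marco Horvat's interest in Larkspur Services GmbH, giving 6% + 54% = 60%.
Chain via Redpoint Shipping BV (R3): 56% × 47% = 26.32% of Crosswind Industries Corp.
Chain via Larkspur Services GmbH (R3): 60% × 22% = 13.2% of Crosswind Industries Corp.
Aggregating (R1): 26.32% + 13.2% = 39.52%.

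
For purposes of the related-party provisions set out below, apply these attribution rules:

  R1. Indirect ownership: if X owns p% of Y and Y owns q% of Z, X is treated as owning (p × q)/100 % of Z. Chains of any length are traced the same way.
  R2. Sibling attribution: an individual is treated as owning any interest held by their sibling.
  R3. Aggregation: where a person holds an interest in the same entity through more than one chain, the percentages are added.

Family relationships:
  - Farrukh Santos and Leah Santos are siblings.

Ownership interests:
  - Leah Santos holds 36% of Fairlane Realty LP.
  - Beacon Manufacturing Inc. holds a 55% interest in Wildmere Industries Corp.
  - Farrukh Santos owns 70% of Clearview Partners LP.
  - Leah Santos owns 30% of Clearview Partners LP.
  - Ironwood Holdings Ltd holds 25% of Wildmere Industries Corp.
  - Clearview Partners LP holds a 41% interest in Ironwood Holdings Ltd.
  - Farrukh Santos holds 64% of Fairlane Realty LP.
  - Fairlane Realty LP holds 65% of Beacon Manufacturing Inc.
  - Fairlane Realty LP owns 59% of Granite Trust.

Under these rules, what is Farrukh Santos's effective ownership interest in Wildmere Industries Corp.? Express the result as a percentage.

46%

By sibling attribution (R2), Farrukh Santos is treated as also owning Leah Santos's interest in Clearview Partners LP, giving 70% + 30% = 100%.
By sibling attribution (R2), Farrukh Santos is treated as also owning Leah Santos's interest in Fairlane Realty LP, giving 64% + 36% = 100%.
Chain via Clearview Partners LP → Ironwood Holdings Ltd (R1): 100% × 41% × 25% = 10.25% of Wildmere Industries Corp.
Chain via Fairlane Realty LP → Beacon Manufacturing Inc. (R1): 100% × 65% × 55% = 35.75% of Wildmere Industries Corp.
Aggregating (R3): 10.25% + 35.75% = 46%.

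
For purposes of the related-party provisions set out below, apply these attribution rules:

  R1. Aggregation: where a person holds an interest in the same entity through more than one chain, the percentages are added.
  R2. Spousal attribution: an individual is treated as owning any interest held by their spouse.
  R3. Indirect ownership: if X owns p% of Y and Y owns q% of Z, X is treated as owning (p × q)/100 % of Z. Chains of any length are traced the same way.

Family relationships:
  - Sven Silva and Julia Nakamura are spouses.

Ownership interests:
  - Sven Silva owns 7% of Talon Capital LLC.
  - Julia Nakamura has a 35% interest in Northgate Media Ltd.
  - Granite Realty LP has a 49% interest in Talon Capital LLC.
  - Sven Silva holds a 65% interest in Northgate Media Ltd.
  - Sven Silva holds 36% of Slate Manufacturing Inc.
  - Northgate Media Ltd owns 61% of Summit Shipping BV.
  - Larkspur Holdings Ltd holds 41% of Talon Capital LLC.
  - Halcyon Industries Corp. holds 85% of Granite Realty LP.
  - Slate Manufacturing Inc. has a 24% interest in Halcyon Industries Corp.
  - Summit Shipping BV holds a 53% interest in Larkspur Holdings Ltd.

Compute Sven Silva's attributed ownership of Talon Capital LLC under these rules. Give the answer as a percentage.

23.85386%

By spousal attribution (R2), Sven Silva is treated as also owning Julia Nakamura's interest in Northgate Media Ltd, giving 65% + 35% = 100%.
Chain via Northgate Media Ltd → Summit Shipping BV → Larkspur Holdings Ltd (R3): 100% × 61% × 53% × 41% = 13.2553% of Talon Capital LLC.
Chain via Slate Manufacturing Inc. → Halcyon Industries Corp. → Granite Realty LP (R3): 36% × 24% × 85% × 49% = 3.59856% of Talon Capital LLC.
Direct interest in Talon Capital LLC: 7%.
Aggregating (R1): 13.2553% + 3.59856% + 7% = 23.85386%.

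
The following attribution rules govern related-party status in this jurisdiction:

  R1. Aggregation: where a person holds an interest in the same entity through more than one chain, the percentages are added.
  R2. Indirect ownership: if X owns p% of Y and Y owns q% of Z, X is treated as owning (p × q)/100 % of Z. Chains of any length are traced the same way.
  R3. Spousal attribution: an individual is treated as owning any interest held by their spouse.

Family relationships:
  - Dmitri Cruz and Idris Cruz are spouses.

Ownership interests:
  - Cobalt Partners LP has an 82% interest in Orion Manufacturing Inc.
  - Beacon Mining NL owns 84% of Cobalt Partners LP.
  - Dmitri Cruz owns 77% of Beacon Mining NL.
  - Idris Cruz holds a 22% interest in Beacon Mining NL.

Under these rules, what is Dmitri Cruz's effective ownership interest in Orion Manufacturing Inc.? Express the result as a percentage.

68.1912%

By spousal attribution (R3), Dmitri Cruz is treated as also owning Idris Cruz's interest in Beacon Mining NL, giving 77% + 22% = 99%.
Chain via Beacon Mining NL → Cobalt Partners LP (R2): 99% × 84% × 82% = 68.1912% of Orion Manufacturing Inc.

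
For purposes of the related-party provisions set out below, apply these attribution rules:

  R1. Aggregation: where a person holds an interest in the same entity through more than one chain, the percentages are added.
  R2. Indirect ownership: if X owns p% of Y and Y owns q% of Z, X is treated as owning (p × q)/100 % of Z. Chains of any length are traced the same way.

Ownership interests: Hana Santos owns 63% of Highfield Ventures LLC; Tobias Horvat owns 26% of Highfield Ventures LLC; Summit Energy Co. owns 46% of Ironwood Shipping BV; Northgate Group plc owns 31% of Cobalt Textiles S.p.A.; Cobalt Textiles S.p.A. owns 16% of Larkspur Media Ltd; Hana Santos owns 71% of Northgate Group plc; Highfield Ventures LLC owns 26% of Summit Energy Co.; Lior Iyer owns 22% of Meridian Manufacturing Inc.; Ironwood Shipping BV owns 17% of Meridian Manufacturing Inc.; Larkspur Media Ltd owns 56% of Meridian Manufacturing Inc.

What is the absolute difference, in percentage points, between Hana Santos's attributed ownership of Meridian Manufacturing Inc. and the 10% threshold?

Chain via Highfield Ventures LLC → Summit Energy Co. → Ironwood Shipping BV (R2): 63% × 26% × 46% × 17% = 1.280916% of Meridian Manufacturing Inc.
Chain via Northgate Group plc → Cobalt Textiles S.p.A. → Larkspur Media Ltd (R2): 71% × 31% × 16% × 56% = 1.972096% of Meridian Manufacturing Inc.
Aggregating (R1): 1.280916% + 1.972096% = 3.253012%.
3.253012% falls short of the 10% threshold by 6.746988 percentage points.

6.746988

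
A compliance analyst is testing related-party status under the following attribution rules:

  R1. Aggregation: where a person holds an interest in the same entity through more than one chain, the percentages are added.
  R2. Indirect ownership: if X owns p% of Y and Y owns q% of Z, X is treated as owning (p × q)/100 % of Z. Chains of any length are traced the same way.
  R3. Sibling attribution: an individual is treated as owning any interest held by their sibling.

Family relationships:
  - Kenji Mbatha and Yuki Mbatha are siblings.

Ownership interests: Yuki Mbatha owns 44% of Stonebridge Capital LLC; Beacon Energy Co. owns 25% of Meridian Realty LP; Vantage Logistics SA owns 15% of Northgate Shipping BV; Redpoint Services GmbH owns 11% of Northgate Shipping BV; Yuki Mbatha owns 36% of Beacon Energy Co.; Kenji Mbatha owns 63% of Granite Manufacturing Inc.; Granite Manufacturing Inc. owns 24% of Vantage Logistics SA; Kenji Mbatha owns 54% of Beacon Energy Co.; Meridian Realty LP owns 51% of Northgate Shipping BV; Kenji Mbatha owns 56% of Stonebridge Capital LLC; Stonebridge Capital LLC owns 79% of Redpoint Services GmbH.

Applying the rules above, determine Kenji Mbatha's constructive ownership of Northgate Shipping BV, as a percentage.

22.433%

By sibling attribution (R3), Kenji Mbatha is treated as also owning Yuki Mbatha's interest in Beacon Energy Co, giving 54% + 36% = 90%.
By sibling attribution (R3), Kenji Mbatha is treated as also owning Yuki Mbatha's interest in Stonebridge Capital LLC, giving 56% + 44% = 100%.
Chain via Granite Manufacturing Inc. → Vantage Logistics SA (R2): 63% × 24% × 15% = 2.268% of Northgate Shipping BV.
Chain via Beacon Energy Co. → Meridian Realty LP (R2): 90% × 25% × 51% = 11.475% of Northgate Shipping BV.
Chain via Stonebridge Capital LLC → Redpoint Services GmbH (R2): 100% × 79% × 11% = 8.69% of Northgate Shipping BV.
Aggregating (R1): 2.268% + 11.475% + 8.69% = 22.433%.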